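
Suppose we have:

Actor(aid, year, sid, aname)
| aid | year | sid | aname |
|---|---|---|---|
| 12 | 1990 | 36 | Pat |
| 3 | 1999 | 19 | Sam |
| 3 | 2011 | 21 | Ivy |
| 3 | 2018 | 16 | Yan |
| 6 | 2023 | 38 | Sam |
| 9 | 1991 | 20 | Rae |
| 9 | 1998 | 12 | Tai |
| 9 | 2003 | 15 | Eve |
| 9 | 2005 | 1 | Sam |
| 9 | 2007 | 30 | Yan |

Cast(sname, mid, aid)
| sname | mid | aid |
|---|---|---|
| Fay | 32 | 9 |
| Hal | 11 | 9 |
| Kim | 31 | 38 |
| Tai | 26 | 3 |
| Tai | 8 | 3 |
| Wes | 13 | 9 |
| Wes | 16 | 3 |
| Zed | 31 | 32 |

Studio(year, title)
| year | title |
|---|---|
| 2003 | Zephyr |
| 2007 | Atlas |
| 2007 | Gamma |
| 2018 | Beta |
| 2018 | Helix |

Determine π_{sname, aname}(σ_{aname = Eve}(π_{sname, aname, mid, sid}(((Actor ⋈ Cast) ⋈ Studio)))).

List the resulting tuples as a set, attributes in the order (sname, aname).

{(Fay, Eve), (Hal, Eve), (Wes, Eve)}

Joining Actor and Cast on aid yields {(3, 1999, 19, Sam, Tai, 26), (3, 1999, 19, Sam, Tai, 8), (3, 1999, 19, Sam, Wes, 16), (3, 2011, 21, Ivy, Tai, 26), (3, 2011, 21, Ivy, Tai, 8), (3, 2011, 21, Ivy, Wes, 16), (3, 2018, 16, Yan, Tai, 26), (3, 2018, 16, Yan, Tai, 8), (3, 2018, 16, Yan, Wes, 16), (9, 1991, 20, Rae, Fay, 32), (9, 1991, 20, Rae, Hal, 11), (9, 1991, 20, Rae, Wes, 13), (9, 1998, 12, Tai, Fay, 32), (9, 1998, 12, Tai, Hal, 11), (9, 1998, 12, Tai, Wes, 13), (9, 2003, 15, Eve, Fay, 32), (9, 2003, 15, Eve, Hal, 11), (9, 2003, 15, Eve, Wes, 13), (9, 2005, 1, Sam, Fay, 32), (9, 2005, 1, Sam, Hal, 11), (9, 2005, 1, Sam, Wes, 13), (9, 2007, 30, Yan, Fay, 32), (9, 2007, 30, Yan, Hal, 11), (9, 2007, 30, Yan, Wes, 13)}.
Joining (Actor ⋈ Cast) and Studio on year yields {(3, 2018, 16, Yan, Tai, 26, Beta), (3, 2018, 16, Yan, Tai, 26, Helix), (3, 2018, 16, Yan, Tai, 8, Beta), (3, 2018, 16, Yan, Tai, 8, Helix), (3, 2018, 16, Yan, Wes, 16, Beta), (3, 2018, 16, Yan, Wes, 16, Helix), (9, 2003, 15, Eve, Fay, 32, Zephyr), (9, 2003, 15, Eve, Hal, 11, Zephyr), (9, 2003, 15, Eve, Wes, 13, Zephyr), (9, 2007, 30, Yan, Fay, 32, Atlas), (9, 2007, 30, Yan, Fay, 32, Gamma), (9, 2007, 30, Yan, Hal, 11, Atlas), (9, 2007, 30, Yan, Hal, 11, Gamma), (9, 2007, 30, Yan, Wes, 13, Atlas), (9, 2007, 30, Yan, Wes, 13, Gamma)}.
Projecting to sname, aname, mid, sid (6 duplicate(s) eliminated): {(Fay, Eve, 32, 15), (Fay, Yan, 32, 30), (Hal, Eve, 11, 15), (Hal, Yan, 11, 30), (Tai, Yan, 26, 16), (Tai, Yan, 8, 16), (Wes, Eve, 13, 15), (Wes, Yan, 13, 30), (Wes, Yan, 16, 16)}
Selection aname = Eve: {(Fay, Eve, 32, 15), (Hal, Eve, 11, 15), (Wes, Eve, 13, 15)}
Projecting to sname, aname: {(Fay, Eve), (Hal, Eve), (Wes, Eve)}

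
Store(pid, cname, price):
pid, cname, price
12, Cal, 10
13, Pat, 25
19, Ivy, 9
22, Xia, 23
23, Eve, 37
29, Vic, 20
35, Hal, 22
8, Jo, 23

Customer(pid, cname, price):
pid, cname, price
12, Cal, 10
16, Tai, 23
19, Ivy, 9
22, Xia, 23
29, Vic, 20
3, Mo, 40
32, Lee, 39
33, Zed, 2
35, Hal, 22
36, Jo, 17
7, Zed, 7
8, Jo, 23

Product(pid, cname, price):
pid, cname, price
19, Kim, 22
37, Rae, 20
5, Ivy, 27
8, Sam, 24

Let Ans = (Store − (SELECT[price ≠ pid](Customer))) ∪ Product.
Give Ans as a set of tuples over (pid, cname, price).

σ[price ≠ pid]: keep tuples satisfying price ≠ pid → {(12, Cal, 10), (16, Tai, 23), (19, Ivy, 9), (22, Xia, 23), (29, Vic, 20), (3, Mo, 40), (32, Lee, 39), (33, Zed, 2), (35, Hal, 22), (36, Jo, 17), (8, Jo, 23)}
Taking the difference: {(13, Pat, 25), (23, Eve, 37)}
Taking the union: {(13, Pat, 25), (19, Kim, 22), (23, Eve, 37), (37, Rae, 20), (5, Ivy, 27), (8, Sam, 24)}

{(13, Pat, 25), (19, Kim, 22), (23, Eve, 37), (37, Rae, 20), (5, Ivy, 27), (8, Sam, 24)}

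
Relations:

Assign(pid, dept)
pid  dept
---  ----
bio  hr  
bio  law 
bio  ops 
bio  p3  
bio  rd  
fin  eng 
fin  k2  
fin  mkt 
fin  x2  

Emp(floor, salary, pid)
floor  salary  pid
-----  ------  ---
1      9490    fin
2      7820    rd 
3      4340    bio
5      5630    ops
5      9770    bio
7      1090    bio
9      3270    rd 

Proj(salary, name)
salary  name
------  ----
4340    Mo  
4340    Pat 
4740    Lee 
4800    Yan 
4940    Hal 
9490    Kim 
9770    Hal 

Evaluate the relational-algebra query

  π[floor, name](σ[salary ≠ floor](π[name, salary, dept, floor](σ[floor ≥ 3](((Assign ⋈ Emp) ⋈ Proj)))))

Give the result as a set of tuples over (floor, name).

{(3, Mo), (3, Pat), (5, Hal)}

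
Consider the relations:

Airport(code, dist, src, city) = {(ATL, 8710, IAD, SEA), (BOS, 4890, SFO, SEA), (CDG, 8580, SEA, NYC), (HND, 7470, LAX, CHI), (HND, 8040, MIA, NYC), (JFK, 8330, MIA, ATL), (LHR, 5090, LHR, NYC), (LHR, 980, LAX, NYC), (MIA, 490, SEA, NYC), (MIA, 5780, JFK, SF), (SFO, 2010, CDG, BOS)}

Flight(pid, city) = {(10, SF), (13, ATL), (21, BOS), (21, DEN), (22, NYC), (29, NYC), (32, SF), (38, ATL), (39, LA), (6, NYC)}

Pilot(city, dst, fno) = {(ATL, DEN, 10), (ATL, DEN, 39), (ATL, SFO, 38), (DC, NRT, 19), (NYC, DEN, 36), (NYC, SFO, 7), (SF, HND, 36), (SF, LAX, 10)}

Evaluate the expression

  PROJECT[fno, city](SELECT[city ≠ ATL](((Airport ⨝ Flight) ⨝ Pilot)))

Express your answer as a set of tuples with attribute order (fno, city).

{(10, SF), (36, NYC), (36, SF), (7, NYC)}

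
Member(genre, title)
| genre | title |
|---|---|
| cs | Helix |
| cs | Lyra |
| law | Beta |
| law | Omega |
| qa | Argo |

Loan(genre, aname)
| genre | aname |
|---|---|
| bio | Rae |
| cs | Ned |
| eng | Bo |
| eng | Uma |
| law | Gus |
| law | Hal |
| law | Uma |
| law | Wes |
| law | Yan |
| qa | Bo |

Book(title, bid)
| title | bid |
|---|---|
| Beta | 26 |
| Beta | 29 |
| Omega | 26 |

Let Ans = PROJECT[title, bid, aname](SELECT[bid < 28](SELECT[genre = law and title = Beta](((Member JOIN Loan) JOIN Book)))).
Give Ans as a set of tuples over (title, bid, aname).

Joining Member and Loan on genre yields {(cs, Helix, Ned), (cs, Lyra, Ned), (law, Beta, Gus), (law, Beta, Hal), (law, Beta, Uma), (law, Beta, Wes), (law, Beta, Yan), (law, Omega, Gus), (law, Omega, Hal), (law, Omega, Uma), (law, Omega, Wes), (law, Omega, Yan), (qa, Argo, Bo)}.
Joining (Member JOIN Loan) and Book on title yields {(law, Beta, Gus, 26), (law, Beta, Gus, 29), (law, Beta, Hal, 26), (law, Beta, Hal, 29), (law, Beta, Uma, 26), (law, Beta, Uma, 29), (law, Beta, Wes, 26), (law, Beta, Wes, 29), (law, Beta, Yan, 26), (law, Beta, Yan, 29), (law, Omega, Gus, 26), (law, Omega, Hal, 26), (law, Omega, Uma, 26), (law, Omega, Wes, 26), (law, Omega, Yan, 26)}.
Apply σ_{genre = law and title = Beta}; surviving tuples: {(law, Beta, Gus, 26), (law, Beta, Gus, 29), (law, Beta, Hal, 26), (law, Beta, Hal, 29), (law, Beta, Uma, 26), (law, Beta, Uma, 29), (law, Beta, Wes, 26), (law, Beta, Wes, 29), (law, Beta, Yan, 26), (law, Beta, Yan, 29)}
Apply σ_{bid < 28}; surviving tuples: {(law, Beta, Gus, 26), (law, Beta, Hal, 26), (law, Beta, Uma, 26), (law, Beta, Wes, 26), (law, Beta, Yan, 26)}
π[title, bid, aname]: project onto (title, bid, aname) → {(Beta, 26, Gus), (Beta, 26, Hal), (Beta, 26, Uma), (Beta, 26, Wes), (Beta, 26, Yan)}

{(Beta, 26, Gus), (Beta, 26, Hal), (Beta, 26, Uma), (Beta, 26, Wes), (Beta, 26, Yan)}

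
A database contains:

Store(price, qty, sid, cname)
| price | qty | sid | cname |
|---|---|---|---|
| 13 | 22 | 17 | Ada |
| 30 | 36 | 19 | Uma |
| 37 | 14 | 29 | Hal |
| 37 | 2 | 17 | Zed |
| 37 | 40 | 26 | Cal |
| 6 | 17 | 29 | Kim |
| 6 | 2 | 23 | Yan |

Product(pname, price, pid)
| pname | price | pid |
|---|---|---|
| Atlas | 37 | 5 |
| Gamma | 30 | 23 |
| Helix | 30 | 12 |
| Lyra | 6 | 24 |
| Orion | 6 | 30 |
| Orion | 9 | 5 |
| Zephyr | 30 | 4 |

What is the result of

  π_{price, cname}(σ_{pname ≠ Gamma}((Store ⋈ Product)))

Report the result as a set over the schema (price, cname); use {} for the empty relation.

{(30, Uma), (37, Cal), (37, Hal), (37, Zed), (6, Kim), (6, Yan)}

Joining Store and Product on price yields {(30, 36, 19, Uma, Gamma, 23), (30, 36, 19, Uma, Helix, 12), (30, 36, 19, Uma, Zephyr, 4), (37, 14, 29, Hal, Atlas, 5), (37, 2, 17, Zed, Atlas, 5), (37, 40, 26, Cal, Atlas, 5), (6, 17, 29, Kim, Lyra, 24), (6, 17, 29, Kim, Orion, 30), (6, 2, 23, Yan, Lyra, 24), (6, 2, 23, Yan, Orion, 30)}.
σ[pname ≠ Gamma]: keep tuples satisfying pname ≠ Gamma → {(30, 36, 19, Uma, Helix, 12), (30, 36, 19, Uma, Zephyr, 4), (37, 14, 29, Hal, Atlas, 5), (37, 2, 17, Zed, Atlas, 5), (37, 40, 26, Cal, Atlas, 5), (6, 17, 29, Kim, Lyra, 24), (6, 17, 29, Kim, Orion, 30), (6, 2, 23, Yan, Lyra, 24), (6, 2, 23, Yan, Orion, 30)}
Projecting to price, cname (3 duplicate(s) eliminated): {(30, Uma), (37, Cal), (37, Hal), (37, Zed), (6, Kim), (6, Yan)}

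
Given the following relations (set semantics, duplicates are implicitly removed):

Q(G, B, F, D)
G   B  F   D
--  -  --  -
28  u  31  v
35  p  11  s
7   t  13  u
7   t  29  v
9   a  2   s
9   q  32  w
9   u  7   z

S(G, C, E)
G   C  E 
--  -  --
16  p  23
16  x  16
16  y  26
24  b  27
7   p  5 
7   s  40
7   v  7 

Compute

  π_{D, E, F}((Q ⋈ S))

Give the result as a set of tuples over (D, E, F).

Joining Q and S on G yields {(7, t, 13, u, p, 5), (7, t, 13, u, s, 40), (7, t, 13, u, v, 7), (7, t, 29, v, p, 5), (7, t, 29, v, s, 40), (7, t, 29, v, v, 7)}.
Projecting to D, E, F: {(u, 40, 13), (u, 5, 13), (u, 7, 13), (v, 40, 29), (v, 5, 29), (v, 7, 29)}

{(u, 40, 13), (u, 5, 13), (u, 7, 13), (v, 40, 29), (v, 5, 29), (v, 7, 29)}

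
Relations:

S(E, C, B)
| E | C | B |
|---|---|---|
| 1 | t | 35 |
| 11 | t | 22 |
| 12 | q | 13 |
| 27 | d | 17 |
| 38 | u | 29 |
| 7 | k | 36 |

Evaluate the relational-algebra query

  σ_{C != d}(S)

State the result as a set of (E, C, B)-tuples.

{(1, t, 35), (11, t, 22), (12, q, 13), (38, u, 29), (7, k, 36)}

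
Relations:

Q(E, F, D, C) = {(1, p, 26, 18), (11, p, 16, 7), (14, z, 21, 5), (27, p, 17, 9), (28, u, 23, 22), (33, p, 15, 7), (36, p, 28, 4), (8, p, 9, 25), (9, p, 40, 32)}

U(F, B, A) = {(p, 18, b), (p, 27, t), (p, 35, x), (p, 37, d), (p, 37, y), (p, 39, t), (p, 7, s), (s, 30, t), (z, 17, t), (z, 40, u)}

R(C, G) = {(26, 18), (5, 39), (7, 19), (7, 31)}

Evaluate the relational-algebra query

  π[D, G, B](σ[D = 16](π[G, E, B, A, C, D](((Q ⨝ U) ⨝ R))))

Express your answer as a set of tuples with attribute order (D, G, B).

Natural join on F: {(1, p, 26, 18, 18, b), (1, p, 26, 18, 27, t), (1, p, 26, 18, 35, x), (1, p, 26, 18, 37, d), (1, p, 26, 18, 37, y), (1, p, 26, 18, 39, t), (1, p, 26, 18, 7, s), (11, p, 16, 7, 18, b), (11, p, 16, 7, 27, t), (11, p, 16, 7, 35, x), (11, p, 16, 7, 37, d), (11, p, 16, 7, 37, y), (11, p, 16, 7, 39, t), (11, p, 16, 7, 7, s), (14, z, 21, 5, 17, t), (14, z, 21, 5, 40, u), (27, p, 17, 9, 18, b), (27, p, 17, 9, 27, t), (27, p, 17, 9, 35, x), (27, p, 17, 9, 37, d), (27, p, 17, 9, 37, y), (27, p, 17, 9, 39, t), (27, p, 17, 9, 7, s), (33, p, 15, 7, 18, b), (33, p, 15, 7, 27, t), (33, p, 15, 7, 35, x), (33, p, 15, 7, 37, d), (33, p, 15, 7, 37, y), (33, p, 15, 7, 39, t), (33, p, 15, 7, 7, s), (36, p, 28, 4, 18, b), (36, p, 28, 4, 27, t), (36, p, 28, 4, 35, x), (36, p, 28, 4, 37, d), (36, p, 28, 4, 37, y), (36, p, 28, 4, 39, t), (36, p, 28, 4, 7, s), (8, p, 9, 25, 18, b), (8, p, 9, 25, 27, t), (8, p, 9, 25, 35, x), (8, p, 9, 25, 37, d), (8, p, 9, 25, 37, y), (8, p, 9, 25, 39, t), (8, p, 9, 25, 7, s), (9, p, 40, 32, 18, b), (9, p, 40, 32, 27, t), (9, p, 40, 32, 35, x), (9, p, 40, 32, 37, d), (9, p, 40, 32, 37, y), (9, p, 40, 32, 39, t), (9, p, 40, 32, 7, s)}
Natural join on C: {(11, p, 16, 7, 18, b, 19), (11, p, 16, 7, 18, b, 31), (11, p, 16, 7, 27, t, 19), (11, p, 16, 7, 27, t, 31), (11, p, 16, 7, 35, x, 19), (11, p, 16, 7, 35, x, 31), (11, p, 16, 7, 37, d, 19), (11, p, 16, 7, 37, d, 31), (11, p, 16, 7, 37, y, 19), (11, p, 16, 7, 37, y, 31), (11, p, 16, 7, 39, t, 19), (11, p, 16, 7, 39, t, 31), (11, p, 16, 7, 7, s, 19), (11, p, 16, 7, 7, s, 31), (14, z, 21, 5, 17, t, 39), (14, z, 21, 5, 40, u, 39), (33, p, 15, 7, 18, b, 19), (33, p, 15, 7, 18, b, 31), (33, p, 15, 7, 27, t, 19), (33, p, 15, 7, 27, t, 31), (33, p, 15, 7, 35, x, 19), (33, p, 15, 7, 35, x, 31), (33, p, 15, 7, 37, d, 19), (33, p, 15, 7, 37, d, 31), (33, p, 15, 7, 37, y, 19), (33, p, 15, 7, 37, y, 31), (33, p, 15, 7, 39, t, 19), (33, p, 15, 7, 39, t, 31), (33, p, 15, 7, 7, s, 19), (33, p, 15, 7, 7, s, 31)}
π[G, E, B, A, C, D]: project onto (G, E, B, A, C, D) → {(19, 11, 18, b, 7, 16), (19, 11, 27, t, 7, 16), (19, 11, 35, x, 7, 16), (19, 11, 37, d, 7, 16), (19, 11, 37, y, 7, 16), (19, 11, 39, t, 7, 16), (19, 11, 7, s, 7, 16), (19, 33, 18, b, 7, 15), (19, 33, 27, t, 7, 15), (19, 33, 35, x, 7, 15), (19, 33, 37, d, 7, 15), (19, 33, 37, y, 7, 15), (19, 33, 39, t, 7, 15), (19, 33, 7, s, 7, 15), (31, 11, 18, b, 7, 16), (31, 11, 27, t, 7, 16), (31, 11, 35, x, 7, 16), (31, 11, 37, d, 7, 16), (31, 11, 37, y, 7, 16), (31, 11, 39, t, 7, 16), (31, 11, 7, s, 7, 16), (31, 33, 18, b, 7, 15), (31, 33, 27, t, 7, 15), (31, 33, 35, x, 7, 15), (31, 33, 37, d, 7, 15), (31, 33, 37, y, 7, 15), (31, 33, 39, t, 7, 15), (31, 33, 7, s, 7, 15), (39, 14, 17, t, 5, 21), (39, 14, 40, u, 5, 21)}
Apply σ_{D = 16}; surviving tuples: {(19, 11, 18, b, 7, 16), (19, 11, 27, t, 7, 16), (19, 11, 35, x, 7, 16), (19, 11, 37, d, 7, 16), (19, 11, 37, y, 7, 16), (19, 11, 39, t, 7, 16), (19, 11, 7, s, 7, 16), (31, 11, 18, b, 7, 16), (31, 11, 27, t, 7, 16), (31, 11, 35, x, 7, 16), (31, 11, 37, d, 7, 16), (31, 11, 37, y, 7, 16), (31, 11, 39, t, 7, 16), (31, 11, 7, s, 7, 16)}
π[D, G, B]: project onto (D, G, B) (2 duplicate(s) eliminated) → {(16, 19, 18), (16, 19, 27), (16, 19, 35), (16, 19, 37), (16, 19, 39), (16, 19, 7), (16, 31, 18), (16, 31, 27), (16, 31, 35), (16, 31, 37), (16, 31, 39), (16, 31, 7)}

{(16, 19, 18), (16, 19, 27), (16, 19, 35), (16, 19, 37), (16, 19, 39), (16, 19, 7), (16, 31, 18), (16, 31, 27), (16, 31, 35), (16, 31, 37), (16, 31, 39), (16, 31, 7)}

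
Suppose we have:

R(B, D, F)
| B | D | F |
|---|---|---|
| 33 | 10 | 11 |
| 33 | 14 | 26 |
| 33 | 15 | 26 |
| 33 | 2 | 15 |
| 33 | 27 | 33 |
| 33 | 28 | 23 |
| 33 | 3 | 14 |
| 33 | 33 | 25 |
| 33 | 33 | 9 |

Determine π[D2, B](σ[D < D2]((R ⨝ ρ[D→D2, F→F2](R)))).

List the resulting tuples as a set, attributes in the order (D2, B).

ρ[D→D2, F→F2]: schema becomes (B, D2, F2); tuples unchanged.
R ⋈ ρ[D→D2, F→F2](R) (natural join on B): {(33, 10, 11, 10, 11), (33, 10, 11, 14, 26), (33, 10, 11, 15, 26), (33, 10, 11, 2, 15), (33, 10, 11, 27, 33), (33, 10, 11, 28, 23), (33, 10, 11, 3, 14), (33, 10, 11, 33, 25), (33, 10, 11, 33, 9), (33, 14, 26, 10, 11), (33, 14, 26, 14, 26), (33, 14, 26, 15, 26), (33, 14, 26, 2, 15), (33, 14, 26, 27, 33), (33, 14, 26, 28, 23), (33, 14, 26, 3, 14), (33, 14, 26, 33, 25), (33, 14, 26, 33, 9), (33, 15, 26, 10, 11), (33, 15, 26, 14, 26), (33, 15, 26, 15, 26), (33, 15, 26, 2, 15), (33, 15, 26, 27, 33), (33, 15, 26, 28, 23), (33, 15, 26, 3, 14), (33, 15, 26, 33, 25), (33, 15, 26, 33, 9), (33, 2, 15, 10, 11), (33, 2, 15, 14, 26), (33, 2, 15, 15, 26), (33, 2, 15, 2, 15), (33, 2, 15, 27, 33), (33, 2, 15, 28, 23), (33, 2, 15, 3, 14), (33, 2, 15, 33, 25), (33, 2, 15, 33, 9), (33, 27, 33, 10, 11), (33, 27, 33, 14, 26), (33, 27, 33, 15, 26), (33, 27, 33, 2, 15), (33, 27, 33, 27, 33), (33, 27, 33, 28, 23), (33, 27, 33, 3, 14), (33, 27, 33, 33, 25), (33, 27, 33, 33, 9), (33, 28, 23, 10, 11), (33, 28, 23, 14, 26), (33, 28, 23, 15, 26), (33, 28, 23, 2, 15), (33, 28, 23, 27, 33), (33, 28, 23, 28, 23), (33, 28, 23, 3, 14), (33, 28, 23, 33, 25), (33, 28, 23, 33, 9), (33, 3, 14, 10, 11), (33, 3, 14, 14, 26), (33, 3, 14, 15, 26), (33, 3, 14, 2, 15), (33, 3, 14, 27, 33), (33, 3, 14, 28, 23), (33, 3, 14, 3, 14), (33, 3, 14, 33, 25), (33, 3, 14, 33, 9), (33, 33, 25, 10, 11), (33, 33, 25, 14, 26), (33, 33, 25, 15, 26), (33, 33, 25, 2, 15), (33, 33, 25, 27, 33), (33, 33, 25, 28, 23), (33, 33, 25, 3, 14), (33, 33, 25, 33, 25), (33, 33, 25, 33, 9), (33, 33, 9, 10, 11), (33, 33, 9, 14, 26), (33, 33, 9, 15, 26), (33, 33, 9, 2, 15), (33, 33, 9, 27, 33), (33, 33, 9, 28, 23), (33, 33, 9, 3, 14), (33, 33, 9, 33, 25), (33, 33, 9, 33, 9)}
Selection D < D2: {(33, 10, 11, 14, 26), (33, 10, 11, 15, 26), (33, 10, 11, 27, 33), (33, 10, 11, 28, 23), (33, 10, 11, 33, 25), (33, 10, 11, 33, 9), (33, 14, 26, 15, 26), (33, 14, 26, 27, 33), (33, 14, 26, 28, 23), (33, 14, 26, 33, 25), (33, 14, 26, 33, 9), (33, 15, 26, 27, 33), (33, 15, 26, 28, 23), (33, 15, 26, 33, 25), (33, 15, 26, 33, 9), (33, 2, 15, 10, 11), (33, 2, 15, 14, 26), (33, 2, 15, 15, 26), (33, 2, 15, 27, 33), (33, 2, 15, 28, 23), (33, 2, 15, 3, 14), (33, 2, 15, 33, 25), (33, 2, 15, 33, 9), (33, 27, 33, 28, 23), (33, 27, 33, 33, 25), (33, 27, 33, 33, 9), (33, 28, 23, 33, 25), (33, 28, 23, 33, 9), (33, 3, 14, 10, 11), (33, 3, 14, 14, 26), (33, 3, 14, 15, 26), (33, 3, 14, 27, 33), (33, 3, 14, 28, 23), (33, 3, 14, 33, 25), (33, 3, 14, 33, 9)}
π_{D2, B} gives {(10, 33), (14, 33), (15, 33), (27, 33), (28, 33), (3, 33), (33, 33)} (28 duplicate(s) eliminated).

{(10, 33), (14, 33), (15, 33), (27, 33), (28, 33), (3, 33), (33, 33)}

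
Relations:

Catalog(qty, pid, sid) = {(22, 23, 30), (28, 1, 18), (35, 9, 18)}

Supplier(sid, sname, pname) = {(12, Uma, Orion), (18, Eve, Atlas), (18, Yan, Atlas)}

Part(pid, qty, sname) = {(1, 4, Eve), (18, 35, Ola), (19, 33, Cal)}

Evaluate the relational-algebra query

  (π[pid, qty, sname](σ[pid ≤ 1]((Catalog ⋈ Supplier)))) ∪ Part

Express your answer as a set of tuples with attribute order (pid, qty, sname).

Joining Catalog and Supplier on sid yields {(28, 1, 18, Eve, Atlas), (28, 1, 18, Yan, Atlas), (35, 9, 18, Eve, Atlas), (35, 9, 18, Yan, Atlas)}.
σ[pid ≤ 1]: keep tuples satisfying pid ≤ 1 → {(28, 1, 18, Eve, Atlas), (28, 1, 18, Yan, Atlas)}
π_{pid, qty, sname} gives {(1, 28, Eve), (1, 28, Yan)}.
Set union of the two operands is {(1, 28, Eve), (1, 28, Yan), (1, 4, Eve), (18, 35, Ola), (19, 33, Cal)}.

{(1, 28, Eve), (1, 28, Yan), (1, 4, Eve), (18, 35, Ola), (19, 33, Cal)}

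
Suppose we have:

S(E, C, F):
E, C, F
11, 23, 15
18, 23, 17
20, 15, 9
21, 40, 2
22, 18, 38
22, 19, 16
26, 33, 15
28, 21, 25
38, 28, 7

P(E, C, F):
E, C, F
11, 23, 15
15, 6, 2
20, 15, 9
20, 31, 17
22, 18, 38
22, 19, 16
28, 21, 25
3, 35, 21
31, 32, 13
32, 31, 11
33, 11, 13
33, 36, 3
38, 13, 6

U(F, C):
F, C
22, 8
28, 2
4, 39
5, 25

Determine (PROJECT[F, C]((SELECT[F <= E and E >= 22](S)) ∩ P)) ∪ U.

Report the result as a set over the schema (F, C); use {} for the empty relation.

σ[F <= E and E >= 22]: keep tuples satisfying F <= E and E >= 22 → {(22, 19, 16), (26, 33, 15), (28, 21, 25), (38, 28, 7)}
Intersection: {(22, 19, 16), (26, 33, 15), (28, 21, 25), (38, 28, 7)} with {(11, 23, 15), (15, 6, 2), (20, 15, 9), (20, 31, 17), (22, 18, 38), (22, 19, 16), (28, 21, 25), (3, 35, 21), (31, 32, 13), (32, 31, 11), (33, 11, 13), (33, 36, 3), (38, 13, 6)} → {(22, 19, 16), (28, 21, 25)}
π_{F, C} gives {(16, 19), (25, 21)}.
Union: {(16, 19), (25, 21)} with {(22, 8), (28, 2), (4, 39), (5, 25)} → {(16, 19), (22, 8), (25, 21), (28, 2), (4, 39), (5, 25)}

{(16, 19), (22, 8), (25, 21), (28, 2), (4, 39), (5, 25)}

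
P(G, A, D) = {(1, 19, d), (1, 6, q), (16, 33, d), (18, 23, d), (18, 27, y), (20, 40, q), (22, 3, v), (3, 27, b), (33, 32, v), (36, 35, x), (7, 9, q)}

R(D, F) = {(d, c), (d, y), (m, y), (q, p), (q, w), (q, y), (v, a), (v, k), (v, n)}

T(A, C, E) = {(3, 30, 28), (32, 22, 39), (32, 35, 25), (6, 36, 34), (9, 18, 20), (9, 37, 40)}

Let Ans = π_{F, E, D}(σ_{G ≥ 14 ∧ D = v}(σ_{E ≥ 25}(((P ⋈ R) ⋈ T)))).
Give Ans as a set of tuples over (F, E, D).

{(a, 25, v), (a, 28, v), (a, 39, v), (k, 25, v), (k, 28, v), (k, 39, v), (n, 25, v), (n, 28, v), (n, 39, v)}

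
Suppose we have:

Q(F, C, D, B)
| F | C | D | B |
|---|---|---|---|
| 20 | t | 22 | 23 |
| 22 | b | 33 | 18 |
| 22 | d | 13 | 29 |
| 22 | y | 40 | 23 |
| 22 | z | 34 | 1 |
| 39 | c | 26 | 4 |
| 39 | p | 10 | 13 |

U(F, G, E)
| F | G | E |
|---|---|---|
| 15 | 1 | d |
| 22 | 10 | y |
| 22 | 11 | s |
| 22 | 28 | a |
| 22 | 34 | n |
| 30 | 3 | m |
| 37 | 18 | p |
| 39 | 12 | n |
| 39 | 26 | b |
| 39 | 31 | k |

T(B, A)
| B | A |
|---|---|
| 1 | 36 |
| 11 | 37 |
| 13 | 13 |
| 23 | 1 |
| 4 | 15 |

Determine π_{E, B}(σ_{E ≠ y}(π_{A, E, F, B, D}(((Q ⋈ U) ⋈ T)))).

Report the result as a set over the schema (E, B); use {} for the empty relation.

{(a, 1), (a, 23), (b, 13), (b, 4), (k, 13), (k, 4), (n, 1), (n, 13), (n, 23), (n, 4), (s, 1), (s, 23)}

Joining Q and U on F yields {(22, b, 33, 18, 10, y), (22, b, 33, 18, 11, s), (22, b, 33, 18, 28, a), (22, b, 33, 18, 34, n), (22, d, 13, 29, 10, y), (22, d, 13, 29, 11, s), (22, d, 13, 29, 28, a), (22, d, 13, 29, 34, n), (22, y, 40, 23, 10, y), (22, y, 40, 23, 11, s), (22, y, 40, 23, 28, a), (22, y, 40, 23, 34, n), (22, z, 34, 1, 10, y), (22, z, 34, 1, 11, s), (22, z, 34, 1, 28, a), (22, z, 34, 1, 34, n), (39, c, 26, 4, 12, n), (39, c, 26, 4, 26, b), (39, c, 26, 4, 31, k), (39, p, 10, 13, 12, n), (39, p, 10, 13, 26, b), (39, p, 10, 13, 31, k)}.
Joining (Q ⋈ U) and T on B yields {(22, y, 40, 23, 10, y, 1), (22, y, 40, 23, 11, s, 1), (22, y, 40, 23, 28, a, 1), (22, y, 40, 23, 34, n, 1), (22, z, 34, 1, 10, y, 36), (22, z, 34, 1, 11, s, 36), (22, z, 34, 1, 28, a, 36), (22, z, 34, 1, 34, n, 36), (39, c, 26, 4, 12, n, 15), (39, c, 26, 4, 26, b, 15), (39, c, 26, 4, 31, k, 15), (39, p, 10, 13, 12, n, 13), (39, p, 10, 13, 26, b, 13), (39, p, 10, 13, 31, k, 13)}.
Keep only column(s) A, E, F, B, D: {(1, a, 22, 23, 40), (1, n, 22, 23, 40), (1, s, 22, 23, 40), (1, y, 22, 23, 40), (13, b, 39, 13, 10), (13, k, 39, 13, 10), (13, n, 39, 13, 10), (15, b, 39, 4, 26), (15, k, 39, 4, 26), (15, n, 39, 4, 26), (36, a, 22, 1, 34), (36, n, 22, 1, 34), (36, s, 22, 1, 34), (36, y, 22, 1, 34)}
σ[E ≠ y]: keep tuples satisfying E ≠ y → {(1, a, 22, 23, 40), (1, n, 22, 23, 40), (1, s, 22, 23, 40), (13, b, 39, 13, 10), (13, k, 39, 13, 10), (13, n, 39, 13, 10), (15, b, 39, 4, 26), (15, k, 39, 4, 26), (15, n, 39, 4, 26), (36, a, 22, 1, 34), (36, n, 22, 1, 34), (36, s, 22, 1, 34)}
Keep only column(s) E, B: {(a, 1), (a, 23), (b, 13), (b, 4), (k, 13), (k, 4), (n, 1), (n, 13), (n, 23), (n, 4), (s, 1), (s, 23)}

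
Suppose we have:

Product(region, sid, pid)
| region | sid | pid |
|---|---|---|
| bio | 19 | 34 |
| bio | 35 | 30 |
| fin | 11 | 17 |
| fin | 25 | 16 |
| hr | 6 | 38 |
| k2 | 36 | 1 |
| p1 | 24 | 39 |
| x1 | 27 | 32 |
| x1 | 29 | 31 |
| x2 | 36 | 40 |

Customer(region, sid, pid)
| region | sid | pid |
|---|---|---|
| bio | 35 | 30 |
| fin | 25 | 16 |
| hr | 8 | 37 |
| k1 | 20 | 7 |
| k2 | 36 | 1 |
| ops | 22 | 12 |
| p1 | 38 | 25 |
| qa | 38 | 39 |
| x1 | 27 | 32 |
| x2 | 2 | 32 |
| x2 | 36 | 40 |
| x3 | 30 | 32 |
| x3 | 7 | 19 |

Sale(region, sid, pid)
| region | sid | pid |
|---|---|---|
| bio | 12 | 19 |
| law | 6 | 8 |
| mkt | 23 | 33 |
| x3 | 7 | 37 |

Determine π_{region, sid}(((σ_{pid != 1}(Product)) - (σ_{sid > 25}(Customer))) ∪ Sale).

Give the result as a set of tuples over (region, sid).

{(bio, 12), (bio, 19), (fin, 11), (fin, 25), (hr, 6), (law, 6), (mkt, 23), (p1, 24), (x1, 29), (x3, 7)}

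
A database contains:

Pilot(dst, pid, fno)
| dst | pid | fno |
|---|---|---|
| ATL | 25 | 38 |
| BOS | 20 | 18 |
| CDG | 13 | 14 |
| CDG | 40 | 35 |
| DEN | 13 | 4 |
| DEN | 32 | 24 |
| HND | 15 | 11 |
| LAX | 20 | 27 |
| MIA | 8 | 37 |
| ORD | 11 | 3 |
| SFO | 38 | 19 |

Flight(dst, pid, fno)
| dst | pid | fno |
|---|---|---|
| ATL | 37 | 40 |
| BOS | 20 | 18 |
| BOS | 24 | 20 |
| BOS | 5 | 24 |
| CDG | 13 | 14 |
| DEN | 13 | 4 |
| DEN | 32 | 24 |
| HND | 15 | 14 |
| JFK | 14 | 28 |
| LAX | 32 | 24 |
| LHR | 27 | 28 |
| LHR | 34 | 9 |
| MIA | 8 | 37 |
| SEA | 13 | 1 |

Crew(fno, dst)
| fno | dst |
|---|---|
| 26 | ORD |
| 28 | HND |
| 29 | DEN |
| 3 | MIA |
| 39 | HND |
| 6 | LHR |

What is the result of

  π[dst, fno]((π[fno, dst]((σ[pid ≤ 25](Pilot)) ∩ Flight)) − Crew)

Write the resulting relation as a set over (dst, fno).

Filtering on pid ≤ 25 leaves {(ATL, 25, 38), (BOS, 20, 18), (CDG, 13, 14), (DEN, 13, 4), (HND, 15, 11), (LAX, 20, 27), (MIA, 8, 37), (ORD, 11, 3)}.
Taking the intersection: {(BOS, 20, 18), (CDG, 13, 14), (DEN, 13, 4), (MIA, 8, 37)}
Keep only column(s) fno, dst: {(14, CDG), (18, BOS), (37, MIA), (4, DEN)}
Taking the difference: {(14, CDG), (18, BOS), (37, MIA), (4, DEN)}
Keep only column(s) dst, fno: {(BOS, 18), (CDG, 14), (DEN, 4), (MIA, 37)}

{(BOS, 18), (CDG, 14), (DEN, 4), (MIA, 37)}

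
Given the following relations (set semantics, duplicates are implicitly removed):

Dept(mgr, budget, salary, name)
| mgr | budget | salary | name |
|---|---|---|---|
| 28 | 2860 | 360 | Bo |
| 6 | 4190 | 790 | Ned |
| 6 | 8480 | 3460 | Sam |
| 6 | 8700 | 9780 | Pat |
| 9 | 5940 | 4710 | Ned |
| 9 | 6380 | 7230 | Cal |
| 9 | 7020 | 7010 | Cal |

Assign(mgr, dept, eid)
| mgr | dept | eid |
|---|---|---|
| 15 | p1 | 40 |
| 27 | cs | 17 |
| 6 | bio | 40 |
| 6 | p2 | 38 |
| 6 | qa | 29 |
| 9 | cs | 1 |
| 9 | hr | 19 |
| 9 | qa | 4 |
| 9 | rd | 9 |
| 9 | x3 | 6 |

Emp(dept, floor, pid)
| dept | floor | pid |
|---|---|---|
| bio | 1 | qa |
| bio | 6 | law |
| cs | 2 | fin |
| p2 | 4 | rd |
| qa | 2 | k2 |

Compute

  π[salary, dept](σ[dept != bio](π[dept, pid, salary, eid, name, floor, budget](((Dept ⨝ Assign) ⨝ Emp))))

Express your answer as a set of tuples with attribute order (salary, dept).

Dept ⋈ Assign (natural join on mgr): {(6, 4190, 790, Ned, bio, 40), (6, 4190, 790, Ned, p2, 38), (6, 4190, 790, Ned, qa, 29), (6, 8480, 3460, Sam, bio, 40), (6, 8480, 3460, Sam, p2, 38), (6, 8480, 3460, Sam, qa, 29), (6, 8700, 9780, Pat, bio, 40), (6, 8700, 9780, Pat, p2, 38), (6, 8700, 9780, Pat, qa, 29), (9, 5940, 4710, Ned, cs, 1), (9, 5940, 4710, Ned, hr, 19), (9, 5940, 4710, Ned, qa, 4), (9, 5940, 4710, Ned, rd, 9), (9, 5940, 4710, Ned, x3, 6), (9, 6380, 7230, Cal, cs, 1), (9, 6380, 7230, Cal, hr, 19), (9, 6380, 7230, Cal, qa, 4), (9, 6380, 7230, Cal, rd, 9), (9, 6380, 7230, Cal, x3, 6), (9, 7020, 7010, Cal, cs, 1), (9, 7020, 7010, Cal, hr, 19), (9, 7020, 7010, Cal, qa, 4), (9, 7020, 7010, Cal, rd, 9), (9, 7020, 7010, Cal, x3, 6)}
(Dept ⨝ Assign) ⋈ Emp (natural join on dept): {(6, 4190, 790, Ned, bio, 40, 1, qa), (6, 4190, 790, Ned, bio, 40, 6, law), (6, 4190, 790, Ned, p2, 38, 4, rd), (6, 4190, 790, Ned, qa, 29, 2, k2), (6, 8480, 3460, Sam, bio, 40, 1, qa), (6, 8480, 3460, Sam, bio, 40, 6, law), (6, 8480, 3460, Sam, p2, 38, 4, rd), (6, 8480, 3460, Sam, qa, 29, 2, k2), (6, 8700, 9780, Pat, bio, 40, 1, qa), (6, 8700, 9780, Pat, bio, 40, 6, law), (6, 8700, 9780, Pat, p2, 38, 4, rd), (6, 8700, 9780, Pat, qa, 29, 2, k2), (9, 5940, 4710, Ned, cs, 1, 2, fin), (9, 5940, 4710, Ned, qa, 4, 2, k2), (9, 6380, 7230, Cal, cs, 1, 2, fin), (9, 6380, 7230, Cal, qa, 4, 2, k2), (9, 7020, 7010, Cal, cs, 1, 2, fin), (9, 7020, 7010, Cal, qa, 4, 2, k2)}
Keep only column(s) dept, pid, salary, eid, name, floor, budget: {(bio, law, 3460, 40, Sam, 6, 8480), (bio, law, 790, 40, Ned, 6, 4190), (bio, law, 9780, 40, Pat, 6, 8700), (bio, qa, 3460, 40, Sam, 1, 8480), (bio, qa, 790, 40, Ned, 1, 4190), (bio, qa, 9780, 40, Pat, 1, 8700), (cs, fin, 4710, 1, Ned, 2, 5940), (cs, fin, 7010, 1, Cal, 2, 7020), (cs, fin, 7230, 1, Cal, 2, 6380), (p2, rd, 3460, 38, Sam, 4, 8480), (p2, rd, 790, 38, Ned, 4, 4190), (p2, rd, 9780, 38, Pat, 4, 8700), (qa, k2, 3460, 29, Sam, 2, 8480), (qa, k2, 4710, 4, Ned, 2, 5940), (qa, k2, 7010, 4, Cal, 2, 7020), (qa, k2, 7230, 4, Cal, 2, 6380), (qa, k2, 790, 29, Ned, 2, 4190), (qa, k2, 9780, 29, Pat, 2, 8700)}
σ[dept != bio]: keep tuples satisfying dept != bio → {(cs, fin, 4710, 1, Ned, 2, 5940), (cs, fin, 7010, 1, Cal, 2, 7020), (cs, fin, 7230, 1, Cal, 2, 6380), (p2, rd, 3460, 38, Sam, 4, 8480), (p2, rd, 790, 38, Ned, 4, 4190), (p2, rd, 9780, 38, Pat, 4, 8700), (qa, k2, 3460, 29, Sam, 2, 8480), (qa, k2, 4710, 4, Ned, 2, 5940), (qa, k2, 7010, 4, Cal, 2, 7020), (qa, k2, 7230, 4, Cal, 2, 6380), (qa, k2, 790, 29, Ned, 2, 4190), (qa, k2, 9780, 29, Pat, 2, 8700)}
Keep only column(s) salary, dept: {(3460, p2), (3460, qa), (4710, cs), (4710, qa), (7010, cs), (7010, qa), (7230, cs), (7230, qa), (790, p2), (790, qa), (9780, p2), (9780, qa)}

{(3460, p2), (3460, qa), (4710, cs), (4710, qa), (7010, cs), (7010, qa), (7230, cs), (7230, qa), (790, p2), (790, qa), (9780, p2), (9780, qa)}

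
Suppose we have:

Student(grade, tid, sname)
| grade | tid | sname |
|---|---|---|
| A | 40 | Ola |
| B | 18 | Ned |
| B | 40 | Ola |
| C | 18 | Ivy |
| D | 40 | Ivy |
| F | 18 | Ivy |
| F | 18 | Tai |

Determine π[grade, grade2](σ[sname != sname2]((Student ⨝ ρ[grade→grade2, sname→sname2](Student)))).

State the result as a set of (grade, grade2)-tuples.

{(A, D), (B, C), (B, D), (B, F), (C, B), (C, F), (D, A), (D, B), (F, B), (F, C), (F, F)}

ρ[grade→grade2, sname→sname2]: schema becomes (grade2, tid, sname2); tuples unchanged.
Joining Student and ρ[grade→grade2, sname→sname2](Student) on tid yields {(A, 40, Ola, A, Ola), (A, 40, Ola, B, Ola), (A, 40, Ola, D, Ivy), (B, 18, Ned, B, Ned), (B, 18, Ned, C, Ivy), (B, 18, Ned, F, Ivy), (B, 18, Ned, F, Tai), (B, 40, Ola, A, Ola), (B, 40, Ola, B, Ola), (B, 40, Ola, D, Ivy), (C, 18, Ivy, B, Ned), (C, 18, Ivy, C, Ivy), (C, 18, Ivy, F, Ivy), (C, 18, Ivy, F, Tai), (D, 40, Ivy, A, Ola), (D, 40, Ivy, B, Ola), (D, 40, Ivy, D, Ivy), (F, 18, Ivy, B, Ned), (F, 18, Ivy, C, Ivy), (F, 18, Ivy, F, Ivy), (F, 18, Ivy, F, Tai), (F, 18, Tai, B, Ned), (F, 18, Tai, C, Ivy), (F, 18, Tai, F, Ivy), (F, 18, Tai, F, Tai)}.
Filtering on sname != sname2 leaves {(A, 40, Ola, D, Ivy), (B, 18, Ned, C, Ivy), (B, 18, Ned, F, Ivy), (B, 18, Ned, F, Tai), (B, 40, Ola, D, Ivy), (C, 18, Ivy, B, Ned), (C, 18, Ivy, F, Tai), (D, 40, Ivy, A, Ola), (D, 40, Ivy, B, Ola), (F, 18, Ivy, B, Ned), (F, 18, Ivy, F, Tai), (F, 18, Tai, B, Ned), (F, 18, Tai, C, Ivy), (F, 18, Tai, F, Ivy)}.
π_{grade, grade2} gives {(A, D), (B, C), (B, D), (B, F), (C, B), (C, F), (D, A), (D, B), (F, B), (F, C), (F, F)} (3 duplicate(s) eliminated).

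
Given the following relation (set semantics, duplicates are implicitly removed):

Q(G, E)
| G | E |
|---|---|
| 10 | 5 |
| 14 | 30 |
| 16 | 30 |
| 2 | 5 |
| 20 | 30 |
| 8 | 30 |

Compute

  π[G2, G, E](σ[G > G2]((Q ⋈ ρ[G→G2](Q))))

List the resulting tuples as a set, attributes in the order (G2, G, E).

ρ[G→G2]: schema becomes (G2, E); tuples unchanged.
Natural join on E: {(10, 5, 10), (10, 5, 2), (14, 30, 14), (14, 30, 16), (14, 30, 20), (14, 30, 8), (16, 30, 14), (16, 30, 16), (16, 30, 20), (16, 30, 8), (2, 5, 10), (2, 5, 2), (20, 30, 14), (20, 30, 16), (20, 30, 20), (20, 30, 8), (8, 30, 14), (8, 30, 16), (8, 30, 20), (8, 30, 8)}
Filtering on G > G2 leaves {(10, 5, 2), (14, 30, 8), (16, 30, 14), (16, 30, 8), (20, 30, 14), (20, 30, 16), (20, 30, 8)}.
π[G2, G, E]: project onto (G2, G, E) → {(14, 16, 30), (14, 20, 30), (16, 20, 30), (2, 10, 5), (8, 14, 30), (8, 16, 30), (8, 20, 30)}

{(14, 16, 30), (14, 20, 30), (16, 20, 30), (2, 10, 5), (8, 14, 30), (8, 16, 30), (8, 20, 30)}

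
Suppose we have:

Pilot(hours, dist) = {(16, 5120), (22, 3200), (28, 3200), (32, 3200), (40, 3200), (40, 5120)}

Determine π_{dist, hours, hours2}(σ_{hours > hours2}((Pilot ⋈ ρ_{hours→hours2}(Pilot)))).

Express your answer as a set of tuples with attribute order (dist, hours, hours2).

{(3200, 28, 22), (3200, 32, 22), (3200, 32, 28), (3200, 40, 22), (3200, 40, 28), (3200, 40, 32), (5120, 40, 16)}

ρ[hours→hours2]: schema becomes (hours2, dist); tuples unchanged.
Joining Pilot and ρ_{hours→hours2}(Pilot) on dist yields {(16, 5120, 16), (16, 5120, 40), (22, 3200, 22), (22, 3200, 28), (22, 3200, 32), (22, 3200, 40), (28, 3200, 22), (28, 3200, 28), (28, 3200, 32), (28, 3200, 40), (32, 3200, 22), (32, 3200, 28), (32, 3200, 32), (32, 3200, 40), (40, 3200, 22), (40, 3200, 28), (40, 3200, 32), (40, 3200, 40), (40, 5120, 16), (40, 5120, 40)}.
σ[hours > hours2]: keep tuples satisfying hours > hours2 → {(28, 3200, 22), (32, 3200, 22), (32, 3200, 28), (40, 3200, 22), (40, 3200, 28), (40, 3200, 32), (40, 5120, 16)}
Keep only column(s) dist, hours, hours2: {(3200, 28, 22), (3200, 32, 22), (3200, 32, 28), (3200, 40, 22), (3200, 40, 28), (3200, 40, 32), (5120, 40, 16)}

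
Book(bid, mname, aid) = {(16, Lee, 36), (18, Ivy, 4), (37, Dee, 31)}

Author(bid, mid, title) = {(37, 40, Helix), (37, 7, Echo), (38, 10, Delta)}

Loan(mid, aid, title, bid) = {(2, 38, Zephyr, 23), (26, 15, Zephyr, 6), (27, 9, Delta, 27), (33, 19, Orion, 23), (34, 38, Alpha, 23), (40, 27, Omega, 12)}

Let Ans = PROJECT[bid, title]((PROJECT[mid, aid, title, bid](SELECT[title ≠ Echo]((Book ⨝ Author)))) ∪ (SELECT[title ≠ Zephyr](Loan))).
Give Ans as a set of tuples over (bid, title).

{(12, Omega), (23, Alpha), (23, Orion), (27, Delta), (37, Helix)}

Natural join on bid: {(37, Dee, 31, 40, Helix), (37, Dee, 31, 7, Echo)}
σ[title ≠ Echo]: keep tuples satisfying title ≠ Echo → {(37, Dee, 31, 40, Helix)}
π[mid, aid, title, bid]: project onto (mid, aid, title, bid) → {(40, 31, Helix, 37)}
σ[title ≠ Zephyr]: keep tuples satisfying title ≠ Zephyr → {(27, 9, Delta, 27), (33, 19, Orion, 23), (34, 38, Alpha, 23), (40, 27, Omega, 12)}
Union: {(40, 31, Helix, 37)} with {(27, 9, Delta, 27), (33, 19, Orion, 23), (34, 38, Alpha, 23), (40, 27, Omega, 12)} → {(27, 9, Delta, 27), (33, 19, Orion, 23), (34, 38, Alpha, 23), (40, 27, Omega, 12), (40, 31, Helix, 37)}
π[bid, title]: project onto (bid, title) → {(12, Omega), (23, Alpha), (23, Orion), (27, Delta), (37, Helix)}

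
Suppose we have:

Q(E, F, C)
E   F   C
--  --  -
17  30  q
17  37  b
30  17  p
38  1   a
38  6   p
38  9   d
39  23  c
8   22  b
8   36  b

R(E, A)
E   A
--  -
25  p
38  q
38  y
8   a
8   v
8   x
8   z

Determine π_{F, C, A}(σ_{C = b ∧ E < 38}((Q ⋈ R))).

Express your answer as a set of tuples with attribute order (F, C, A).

Joining Q and R on E yields {(38, 1, a, q), (38, 1, a, y), (38, 6, p, q), (38, 6, p, y), (38, 9, d, q), (38, 9, d, y), (8, 22, b, a), (8, 22, b, v), (8, 22, b, x), (8, 22, b, z), (8, 36, b, a), (8, 36, b, v), (8, 36, b, x), (8, 36, b, z)}.
σ[C = b ∧ E < 38]: keep tuples satisfying C = b ∧ E < 38 → {(8, 22, b, a), (8, 22, b, v), (8, 22, b, x), (8, 22, b, z), (8, 36, b, a), (8, 36, b, v), (8, 36, b, x), (8, 36, b, z)}
Projecting to F, C, A: {(22, b, a), (22, b, v), (22, b, x), (22, b, z), (36, b, a), (36, b, v), (36, b, x), (36, b, z)}

{(22, b, a), (22, b, v), (22, b, x), (22, b, z), (36, b, a), (36, b, v), (36, b, x), (36, b, z)}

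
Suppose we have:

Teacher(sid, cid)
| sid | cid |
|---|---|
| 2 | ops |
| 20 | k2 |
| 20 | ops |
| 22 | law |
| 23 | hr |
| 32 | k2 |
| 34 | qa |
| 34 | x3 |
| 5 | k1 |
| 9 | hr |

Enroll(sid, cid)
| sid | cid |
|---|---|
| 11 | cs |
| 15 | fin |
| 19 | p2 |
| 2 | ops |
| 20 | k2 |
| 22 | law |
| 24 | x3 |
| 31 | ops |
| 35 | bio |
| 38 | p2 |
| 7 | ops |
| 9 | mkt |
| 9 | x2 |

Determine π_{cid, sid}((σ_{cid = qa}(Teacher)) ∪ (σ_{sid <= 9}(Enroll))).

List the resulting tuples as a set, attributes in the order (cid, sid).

{(mkt, 9), (ops, 2), (ops, 7), (qa, 34), (x2, 9)}

Selection cid = qa: {(34, qa)}
Selection sid <= 9: {(2, ops), (7, ops), (9, mkt), (9, x2)}
Union: {(34, qa)} with {(2, ops), (7, ops), (9, mkt), (9, x2)} → {(2, ops), (34, qa), (7, ops), (9, mkt), (9, x2)}
π[cid, sid]: project onto (cid, sid) → {(mkt, 9), (ops, 2), (ops, 7), (qa, 34), (x2, 9)}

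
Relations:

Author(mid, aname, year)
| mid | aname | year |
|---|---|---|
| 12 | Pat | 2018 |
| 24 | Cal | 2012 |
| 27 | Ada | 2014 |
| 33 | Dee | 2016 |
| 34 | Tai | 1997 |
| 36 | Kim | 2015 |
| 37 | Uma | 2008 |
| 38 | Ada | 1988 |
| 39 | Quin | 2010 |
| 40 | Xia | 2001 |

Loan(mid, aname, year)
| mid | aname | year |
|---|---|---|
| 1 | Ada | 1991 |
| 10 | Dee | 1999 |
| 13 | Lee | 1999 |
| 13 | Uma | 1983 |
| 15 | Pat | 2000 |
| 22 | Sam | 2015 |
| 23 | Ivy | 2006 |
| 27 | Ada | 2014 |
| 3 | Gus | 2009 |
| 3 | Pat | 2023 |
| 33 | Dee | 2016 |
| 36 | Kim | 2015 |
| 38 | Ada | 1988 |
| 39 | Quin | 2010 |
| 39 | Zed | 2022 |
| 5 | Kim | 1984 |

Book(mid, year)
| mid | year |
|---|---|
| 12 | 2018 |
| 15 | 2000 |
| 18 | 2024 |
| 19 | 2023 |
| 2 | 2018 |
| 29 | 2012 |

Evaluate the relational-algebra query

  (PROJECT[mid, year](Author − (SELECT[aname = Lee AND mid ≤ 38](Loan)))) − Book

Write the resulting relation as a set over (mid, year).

{(24, 2012), (27, 2014), (33, 2016), (34, 1997), (36, 2015), (37, 2008), (38, 1988), (39, 2010), (40, 2001)}

Filtering on aname = Lee AND mid ≤ 38 leaves {(13, Lee, 1999)}.
Set difference of the two operands is {(12, Pat, 2018), (24, Cal, 2012), (27, Ada, 2014), (33, Dee, 2016), (34, Tai, 1997), (36, Kim, 2015), (37, Uma, 2008), (38, Ada, 1988), (39, Quin, 2010), (40, Xia, 2001)}.
Projecting to mid, year: {(12, 2018), (24, 2012), (27, 2014), (33, 2016), (34, 1997), (36, 2015), (37, 2008), (38, 1988), (39, 2010), (40, 2001)}
Set difference of the two operands is {(24, 2012), (27, 2014), (33, 2016), (34, 1997), (36, 2015), (37, 2008), (38, 1988), (39, 2010), (40, 2001)}.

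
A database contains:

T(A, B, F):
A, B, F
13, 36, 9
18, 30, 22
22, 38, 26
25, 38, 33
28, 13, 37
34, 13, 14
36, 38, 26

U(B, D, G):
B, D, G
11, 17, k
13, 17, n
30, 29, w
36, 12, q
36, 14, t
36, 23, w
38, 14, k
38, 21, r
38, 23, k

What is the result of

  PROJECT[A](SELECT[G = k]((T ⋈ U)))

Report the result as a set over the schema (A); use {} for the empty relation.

Joining T and U on B yields {(13, 36, 9, 12, q), (13, 36, 9, 14, t), (13, 36, 9, 23, w), (18, 30, 22, 29, w), (22, 38, 26, 14, k), (22, 38, 26, 21, r), (22, 38, 26, 23, k), (25, 38, 33, 14, k), (25, 38, 33, 21, r), (25, 38, 33, 23, k), (28, 13, 37, 17, n), (34, 13, 14, 17, n), (36, 38, 26, 14, k), (36, 38, 26, 21, r), (36, 38, 26, 23, k)}.
σ[G = k]: keep tuples satisfying G = k → {(22, 38, 26, 14, k), (22, 38, 26, 23, k), (25, 38, 33, 14, k), (25, 38, 33, 23, k), (36, 38, 26, 14, k), (36, 38, 26, 23, k)}
Keep only column(s) A (3 duplicate(s) eliminated): {22, 25, 36}

{22, 25, 36}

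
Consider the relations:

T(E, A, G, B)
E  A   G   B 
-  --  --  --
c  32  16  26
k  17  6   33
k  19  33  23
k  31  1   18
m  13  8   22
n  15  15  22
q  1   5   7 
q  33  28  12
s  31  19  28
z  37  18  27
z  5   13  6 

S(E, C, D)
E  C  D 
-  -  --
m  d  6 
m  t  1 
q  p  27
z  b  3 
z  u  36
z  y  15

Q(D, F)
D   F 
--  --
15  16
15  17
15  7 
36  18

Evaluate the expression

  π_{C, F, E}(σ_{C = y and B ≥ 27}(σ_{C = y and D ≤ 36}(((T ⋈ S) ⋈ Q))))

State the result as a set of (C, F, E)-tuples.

Joining T and S on E yields {(m, 13, 8, 22, d, 6), (m, 13, 8, 22, t, 1), (q, 1, 5, 7, p, 27), (q, 33, 28, 12, p, 27), (z, 37, 18, 27, b, 3), (z, 37, 18, 27, u, 36), (z, 37, 18, 27, y, 15), (z, 5, 13, 6, b, 3), (z, 5, 13, 6, u, 36), (z, 5, 13, 6, y, 15)}.
Joining (T ⋈ S) and Q on D yields {(z, 37, 18, 27, u, 36, 18), (z, 37, 18, 27, y, 15, 16), (z, 37, 18, 27, y, 15, 17), (z, 37, 18, 27, y, 15, 7), (z, 5, 13, 6, u, 36, 18), (z, 5, 13, 6, y, 15, 16), (z, 5, 13, 6, y, 15, 17), (z, 5, 13, 6, y, 15, 7)}.
Filtering on C = y and D ≤ 36 leaves {(z, 37, 18, 27, y, 15, 16), (z, 37, 18, 27, y, 15, 17), (z, 37, 18, 27, y, 15, 7), (z, 5, 13, 6, y, 15, 16), (z, 5, 13, 6, y, 15, 17), (z, 5, 13, 6, y, 15, 7)}.
Filtering on C = y and B ≥ 27 leaves {(z, 37, 18, 27, y, 15, 16), (z, 37, 18, 27, y, 15, 17), (z, 37, 18, 27, y, 15, 7)}.
Keep only column(s) C, F, E: {(y, 16, z), (y, 17, z), (y, 7, z)}

{(y, 16, z), (y, 17, z), (y, 7, z)}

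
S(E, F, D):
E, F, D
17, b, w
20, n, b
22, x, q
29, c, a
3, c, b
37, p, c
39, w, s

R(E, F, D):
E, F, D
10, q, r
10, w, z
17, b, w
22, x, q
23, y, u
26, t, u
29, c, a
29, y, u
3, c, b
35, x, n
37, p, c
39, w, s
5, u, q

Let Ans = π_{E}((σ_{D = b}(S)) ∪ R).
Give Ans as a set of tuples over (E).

{10, 17, 20, 22, 23, 26, 29, 3, 35, 37, 39, 5}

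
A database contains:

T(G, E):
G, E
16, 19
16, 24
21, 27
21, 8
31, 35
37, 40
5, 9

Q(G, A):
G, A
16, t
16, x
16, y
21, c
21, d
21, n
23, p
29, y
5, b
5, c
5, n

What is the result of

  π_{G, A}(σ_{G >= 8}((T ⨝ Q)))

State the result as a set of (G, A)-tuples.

{(16, t), (16, x), (16, y), (21, c), (21, d), (21, n)}

Natural join on G: {(16, 19, t), (16, 19, x), (16, 19, y), (16, 24, t), (16, 24, x), (16, 24, y), (21, 27, c), (21, 27, d), (21, 27, n), (21, 8, c), (21, 8, d), (21, 8, n), (5, 9, b), (5, 9, c), (5, 9, n)}
Apply σ_{G >= 8}; surviving tuples: {(16, 19, t), (16, 19, x), (16, 19, y), (16, 24, t), (16, 24, x), (16, 24, y), (21, 27, c), (21, 27, d), (21, 27, n), (21, 8, c), (21, 8, d), (21, 8, n)}
π_{G, A} gives {(16, t), (16, x), (16, y), (21, c), (21, d), (21, n)} (6 duplicate(s) eliminated).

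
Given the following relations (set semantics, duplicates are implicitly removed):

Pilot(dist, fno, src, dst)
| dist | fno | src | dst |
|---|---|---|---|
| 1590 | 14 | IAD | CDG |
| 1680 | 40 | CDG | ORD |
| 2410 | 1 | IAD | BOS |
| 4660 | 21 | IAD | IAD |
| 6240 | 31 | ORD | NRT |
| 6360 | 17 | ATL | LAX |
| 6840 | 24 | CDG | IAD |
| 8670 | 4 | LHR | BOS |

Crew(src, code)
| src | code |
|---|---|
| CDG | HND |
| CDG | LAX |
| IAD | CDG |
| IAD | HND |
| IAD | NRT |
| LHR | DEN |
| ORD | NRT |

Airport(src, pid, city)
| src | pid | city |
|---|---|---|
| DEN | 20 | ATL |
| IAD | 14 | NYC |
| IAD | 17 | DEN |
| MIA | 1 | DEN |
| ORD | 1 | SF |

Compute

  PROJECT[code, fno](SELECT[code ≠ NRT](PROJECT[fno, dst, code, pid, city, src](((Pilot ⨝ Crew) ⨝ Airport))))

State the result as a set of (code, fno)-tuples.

{(CDG, 1), (CDG, 14), (CDG, 21), (HND, 1), (HND, 14), (HND, 21)}

Joining Pilot and Crew on src yields {(1590, 14, IAD, CDG, CDG), (1590, 14, IAD, CDG, HND), (1590, 14, IAD, CDG, NRT), (1680, 40, CDG, ORD, HND), (1680, 40, CDG, ORD, LAX), (2410, 1, IAD, BOS, CDG), (2410, 1, IAD, BOS, HND), (2410, 1, IAD, BOS, NRT), (4660, 21, IAD, IAD, CDG), (4660, 21, IAD, IAD, HND), (4660, 21, IAD, IAD, NRT), (6240, 31, ORD, NRT, NRT), (6840, 24, CDG, IAD, HND), (6840, 24, CDG, IAD, LAX), (8670, 4, LHR, BOS, DEN)}.
Joining (Pilot ⨝ Crew) and Airport on src yields {(1590, 14, IAD, CDG, CDG, 14, NYC), (1590, 14, IAD, CDG, CDG, 17, DEN), (1590, 14, IAD, CDG, HND, 14, NYC), (1590, 14, IAD, CDG, HND, 17, DEN), (1590, 14, IAD, CDG, NRT, 14, NYC), (1590, 14, IAD, CDG, NRT, 17, DEN), (2410, 1, IAD, BOS, CDG, 14, NYC), (2410, 1, IAD, BOS, CDG, 17, DEN), (2410, 1, IAD, BOS, HND, 14, NYC), (2410, 1, IAD, BOS, HND, 17, DEN), (2410, 1, IAD, BOS, NRT, 14, NYC), (2410, 1, IAD, BOS, NRT, 17, DEN), (4660, 21, IAD, IAD, CDG, 14, NYC), (4660, 21, IAD, IAD, CDG, 17, DEN), (4660, 21, IAD, IAD, HND, 14, NYC), (4660, 21, IAD, IAD, HND, 17, DEN), (4660, 21, IAD, IAD, NRT, 14, NYC), (4660, 21, IAD, IAD, NRT, 17, DEN), (6240, 31, ORD, NRT, NRT, 1, SF)}.
π[fno, dst, code, pid, city, src]: project onto (fno, dst, code, pid, city, src) → {(1, BOS, CDG, 14, NYC, IAD), (1, BOS, CDG, 17, DEN, IAD), (1, BOS, HND, 14, NYC, IAD), (1, BOS, HND, 17, DEN, IAD), (1, BOS, NRT, 14, NYC, IAD), (1, BOS, NRT, 17, DEN, IAD), (14, CDG, CDG, 14, NYC, IAD), (14, CDG, CDG, 17, DEN, IAD), (14, CDG, HND, 14, NYC, IAD), (14, CDG, HND, 17, DEN, IAD), (14, CDG, NRT, 14, NYC, IAD), (14, CDG, NRT, 17, DEN, IAD), (21, IAD, CDG, 14, NYC, IAD), (21, IAD, CDG, 17, DEN, IAD), (21, IAD, HND, 14, NYC, IAD), (21, IAD, HND, 17, DEN, IAD), (21, IAD, NRT, 14, NYC, IAD), (21, IAD, NRT, 17, DEN, IAD), (31, NRT, NRT, 1, SF, ORD)}
Apply σ_{code ≠ NRT}; surviving tuples: {(1, BOS, CDG, 14, NYC, IAD), (1, BOS, CDG, 17, DEN, IAD), (1, BOS, HND, 14, NYC, IAD), (1, BOS, HND, 17, DEN, IAD), (14, CDG, CDG, 14, NYC, IAD), (14, CDG, CDG, 17, DEN, IAD), (14, CDG, HND, 14, NYC, IAD), (14, CDG, HND, 17, DEN, IAD), (21, IAD, CDG, 14, NYC, IAD), (21, IAD, CDG, 17, DEN, IAD), (21, IAD, HND, 14, NYC, IAD), (21, IAD, HND, 17, DEN, IAD)}
π[code, fno]: project onto (code, fno) (6 duplicate(s) eliminated) → {(CDG, 1), (CDG, 14), (CDG, 21), (HND, 1), (HND, 14), (HND, 21)}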